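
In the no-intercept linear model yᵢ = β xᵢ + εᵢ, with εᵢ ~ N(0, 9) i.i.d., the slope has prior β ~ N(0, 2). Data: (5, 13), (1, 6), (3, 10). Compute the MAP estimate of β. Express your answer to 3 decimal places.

β̂_MAP = 2.557

log p(β | y) = −Σ(yᵢ − βxᵢ)²/(2·9) − β²/(2·2) + const.
Setting the derivative to zero: Σxᵢ(yᵢ − βxᵢ)/9 − β/2 = 0, so β = Σxᵢyᵢ / (Σxᵢ² + σ²/τ²).
Σxᵢyᵢ = 5·13 + 1·6 + 3·10 = 101; Σxᵢ² = 35; σ²/τ² = 4.5.
β̂_MAP = 101 / (35 + 4.5) = 101/39.5 ≈ 2.557.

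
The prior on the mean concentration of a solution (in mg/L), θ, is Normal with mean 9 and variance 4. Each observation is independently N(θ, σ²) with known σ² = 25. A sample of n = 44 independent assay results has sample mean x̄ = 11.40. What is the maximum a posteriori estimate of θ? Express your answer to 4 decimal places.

θ̂_MAP = 11.1015

n = 44, x̄ = 11.40.
For a Normal prior and Normal likelihood with known variance, the posterior is Normal; its mode equals its mean, the precision-weighted average.
Prior precision 1/σ₀² = 1/4 = 0.25; data precision n/σ² = 44/25 = 1.76.
θ̂ = (0.25·9 + 1.76·11.4) / (0.25 + 1.76) = 22.314/2.01 = 3719/335 ≈ 11.1015.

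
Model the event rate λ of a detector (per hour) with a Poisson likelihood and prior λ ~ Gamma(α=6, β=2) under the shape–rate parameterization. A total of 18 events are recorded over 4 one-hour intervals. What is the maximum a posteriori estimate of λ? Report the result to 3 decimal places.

Σxᵢ = 18, n = 4.
Posterior ∝ λ^5e^(−2λ) · λ^18e^(−4λ) = λ^23e^(−6λ), i.e. Gamma(shape=24, rate=6).
The mode of a Gamma(a, b) with a ≥ 1 (shape–rate) is (a−1)/b = 23/6 ≈ 3.833.

λ̂_MAP = 3.833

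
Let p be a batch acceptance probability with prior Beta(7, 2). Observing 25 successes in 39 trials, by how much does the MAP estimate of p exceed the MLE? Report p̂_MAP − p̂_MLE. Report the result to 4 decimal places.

MAP − MLE = 0.0329

Posterior is Beta(32, 16); MAP = (32−1)/(48−2) = 31/46 ≈ 0.67391.
MLE ignores the prior: p̂_MLE = k/n = 25/39 ≈ 0.64103.
Difference = 31/46 − 25/39 = 59/1794 ≈ 0.0329.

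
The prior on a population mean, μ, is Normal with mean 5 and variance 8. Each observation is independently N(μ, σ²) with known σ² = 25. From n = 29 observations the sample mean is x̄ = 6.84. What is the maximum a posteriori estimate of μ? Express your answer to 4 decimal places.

n = 29, x̄ = 6.84.
For a Normal prior and Normal likelihood with known variance, the posterior is Normal; its mode equals its mean, the precision-weighted average.
Prior precision 1/σ₀² = 1/8 = 0.125; data precision n/σ² = 29/25 = 1.16.
μ̂ = (0.125·5 + 1.16·6.84) / (0.125 + 1.16) = 8.5594/1.285 = 42797/6425 ≈ 6.6610.

μ̂_MAP = 6.6610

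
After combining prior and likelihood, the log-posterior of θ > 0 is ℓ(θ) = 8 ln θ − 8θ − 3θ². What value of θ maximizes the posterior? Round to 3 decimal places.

ℓ'(θ) = 8/θ − 8 − 6θ. Setting this to zero and multiplying by θ: 6θ² + 8θ − 8 = 0.
θ = (−8 + √(8² + 4·6·8)) / (2·6) = (−8 + √256) / 12 = (−8 + 16)/12 = 2/3.
ℓ''(θ) = −8/θ² − 6 < 0, confirming a maximum.

θ̂_MAP = 0.667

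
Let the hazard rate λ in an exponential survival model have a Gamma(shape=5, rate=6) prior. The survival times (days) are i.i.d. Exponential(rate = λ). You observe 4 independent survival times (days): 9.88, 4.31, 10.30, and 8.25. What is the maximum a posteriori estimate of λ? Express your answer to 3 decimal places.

The Exponential(rate=λ) likelihood is ∝ λ^n e^(−λΣtᵢ). Here n = 4 and Σtᵢ = 9.88 + 4.31 + 10.30 + 8.25 = 32.74.
Posterior ∝ λ^4e^(−6λ) · λ^4e^(−32.74λ) = λ^8e^(−38.74λ), i.e. Gamma(9, 38.74).
Mode = (a−1)/b = 8/38.74 ≈ 0.207.

λ̂_MAP = 0.207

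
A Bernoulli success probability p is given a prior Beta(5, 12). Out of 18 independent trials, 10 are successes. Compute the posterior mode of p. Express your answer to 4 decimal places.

p̂_MAP = 0.4242

Prior: Beta(5, 12).
Data: 10 successes in 18 trials. The binomial likelihood contributes p^10(1−p)^8, so the posterior is Beta(5+10, 12+8) = Beta(15, 20).
For Beta(a, b) with a, b > 1 the mode is (a−1)/(a+b−2) = 14/33 ≈ 0.4242.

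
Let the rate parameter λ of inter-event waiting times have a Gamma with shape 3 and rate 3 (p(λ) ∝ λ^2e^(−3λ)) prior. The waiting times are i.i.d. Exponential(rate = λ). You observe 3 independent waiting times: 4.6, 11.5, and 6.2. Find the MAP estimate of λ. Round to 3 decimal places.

The Exponential(rate=λ) likelihood is ∝ λ^n e^(−λΣtᵢ). Here n = 3 and Σtᵢ = 4.6 + 11.5 + 6.2 = 22.3.
Posterior ∝ λ^2e^(−3λ) · λ^3e^(−22.3λ) = λ^5e^(−25.3λ), i.e. Gamma(6, 25.3).
Mode = (a−1)/b = 5/25.3 ≈ 0.198.

λ̂_MAP = 0.198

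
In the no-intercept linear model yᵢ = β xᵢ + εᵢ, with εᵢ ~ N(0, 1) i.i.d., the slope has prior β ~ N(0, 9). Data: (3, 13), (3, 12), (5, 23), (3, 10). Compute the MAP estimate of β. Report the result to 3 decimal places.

β̂_MAP = 4.222

log p(β | y) = −Σ(yᵢ − βxᵢ)²/(2·1) − β²/(2·9) + const.
Setting the derivative to zero: Σxᵢ(yᵢ − βxᵢ)/1 − β/9 = 0, so β = Σxᵢyᵢ / (Σxᵢ² + σ²/τ²).
Σxᵢyᵢ = 3·13 + 3·12 + 5·23 + 3·10 = 220; Σxᵢ² = 52; σ²/τ² = 1/9.
β̂_MAP = 220 / (52 + 1/9) = 220/(469/9) = 1980/469 ≈ 4.222.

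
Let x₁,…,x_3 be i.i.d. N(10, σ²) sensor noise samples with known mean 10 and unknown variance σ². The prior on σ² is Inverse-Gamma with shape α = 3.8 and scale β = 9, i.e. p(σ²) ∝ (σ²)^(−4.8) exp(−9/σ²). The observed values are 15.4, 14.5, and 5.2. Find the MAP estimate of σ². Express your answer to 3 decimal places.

σ̂²_MAP = 7.179

Sum of squared deviations about the known mean: SS = (15.4−10)² + (14.5−10)² + (5.2−10)² = 72.45.
The Normal likelihood contributes (σ²)^(−n/2) exp(−SS/(2σ²)), so the posterior is Inverse-Gamma(α + n/2, β + SS/2) = Inverse-Gamma(5.3, 45.225).
The mode of Inverse-Gamma(a, b) is b/(a+1) = 45.225/6.3 ≈ 7.179.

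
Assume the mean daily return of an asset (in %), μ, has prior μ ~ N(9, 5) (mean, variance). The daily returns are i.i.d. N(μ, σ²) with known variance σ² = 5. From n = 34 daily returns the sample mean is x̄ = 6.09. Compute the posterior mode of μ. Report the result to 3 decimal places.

μ̂_MAP = 6.173

n = 34, x̄ = 6.09.
For a Normal prior and Normal likelihood with known variance, the posterior is Normal; its mode equals its mean, the precision-weighted average.
Prior precision 1/σ₀² = 1/5 = 0.2; data precision n/σ² = 34/5 = 6.8.
μ̂ = (0.2·9 + 6.8·6.09) / (0.2 + 6.8) = 43.212/7 = 10803/1750 ≈ 6.173.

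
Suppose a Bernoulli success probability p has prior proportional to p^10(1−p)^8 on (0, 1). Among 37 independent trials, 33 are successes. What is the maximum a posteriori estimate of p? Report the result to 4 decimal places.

The prior density ∝ p^10(1−p)^8 is the kernel of Beta(11, 9).
Data: 33 successes in 37 trials. The binomial likelihood contributes p^33(1−p)^4, so the posterior is Beta(11+33, 9+4) = Beta(44, 13).
For Beta(a, b) with a, b > 1 the mode is (a−1)/(a+b−2) = 43/55 ≈ 0.7818.

p̂_MAP = 0.7818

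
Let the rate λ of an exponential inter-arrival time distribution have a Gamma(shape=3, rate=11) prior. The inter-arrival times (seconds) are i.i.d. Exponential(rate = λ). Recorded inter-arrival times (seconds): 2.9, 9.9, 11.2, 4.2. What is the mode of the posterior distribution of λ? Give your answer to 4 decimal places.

λ̂_MAP = 0.1531

The Exponential(rate=λ) likelihood is ∝ λ^n e^(−λΣtᵢ). Here n = 4 and Σtᵢ = 2.9 + 9.9 + 11.2 + 4.2 = 28.2.
Posterior ∝ λ^2e^(−11λ) · λ^4e^(−28.2λ) = λ^6e^(−39.2λ), i.e. Gamma(7, 39.2).
Mode = (a−1)/b = 6/39.2 ≈ 0.1531.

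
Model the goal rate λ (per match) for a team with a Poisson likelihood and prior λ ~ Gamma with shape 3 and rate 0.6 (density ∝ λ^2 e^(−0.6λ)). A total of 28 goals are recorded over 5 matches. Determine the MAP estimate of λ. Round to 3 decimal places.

λ̂_MAP = 5.357

Σxᵢ = 28, n = 5.
Posterior ∝ λ^2e^(−0.6λ) · λ^28e^(−5λ) = λ^30e^(−5.6λ), i.e. Gamma(shape=31, rate=5.6).
The mode of a Gamma(a, b) with a ≥ 1 (shape–rate) is (a−1)/b = 30/5.6 ≈ 5.357.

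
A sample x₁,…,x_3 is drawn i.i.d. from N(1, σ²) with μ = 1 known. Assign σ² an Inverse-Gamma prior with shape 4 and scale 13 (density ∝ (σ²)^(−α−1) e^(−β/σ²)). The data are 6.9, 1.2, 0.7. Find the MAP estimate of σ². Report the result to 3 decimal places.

Sum of squared deviations about the known mean: SS = (6.9−1)² + (1.2−1)² + (0.7−1)² = 34.94.
The Normal likelihood contributes (σ²)^(−n/2) exp(−SS/(2σ²)), so the posterior is Inverse-Gamma(α + n/2, β + SS/2) = Inverse-Gamma(5.5, 30.47).
The mode of Inverse-Gamma(a, b) is b/(a+1) = 30.47/6.5 ≈ 4.688.

σ̂²_MAP = 4.688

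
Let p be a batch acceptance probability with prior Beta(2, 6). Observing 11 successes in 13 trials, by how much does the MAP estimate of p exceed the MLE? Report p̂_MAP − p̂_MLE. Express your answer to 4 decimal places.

Posterior is Beta(13, 8); MAP = (13−1)/(21−2) = 12/19 ≈ 0.63158.
MLE ignores the prior: p̂_MLE = k/n = 11/13 ≈ 0.84615.
Difference = 12/19 − 11/13 = -53/247 ≈ -0.2146.

MAP − MLE = -0.2146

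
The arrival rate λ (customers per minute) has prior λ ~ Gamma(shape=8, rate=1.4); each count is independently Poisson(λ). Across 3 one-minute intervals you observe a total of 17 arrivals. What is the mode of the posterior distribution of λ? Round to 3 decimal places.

Σxᵢ = 17, n = 3.
Posterior ∝ λ^7e^(−1.4λ) · λ^17e^(−3λ) = λ^24e^(−4.4λ), i.e. Gamma(shape=25, rate=4.4).
The mode of a Gamma(a, b) with a ≥ 1 (shape–rate) is (a−1)/b = 24/4.4 ≈ 5.455.

λ̂_MAP = 5.455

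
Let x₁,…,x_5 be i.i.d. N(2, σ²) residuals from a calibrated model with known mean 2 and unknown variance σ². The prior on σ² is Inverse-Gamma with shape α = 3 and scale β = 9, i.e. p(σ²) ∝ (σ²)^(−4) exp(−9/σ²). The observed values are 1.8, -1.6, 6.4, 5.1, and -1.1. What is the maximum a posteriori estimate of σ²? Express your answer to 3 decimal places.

σ̂²_MAP = 5.352

Sum of squared deviations about the known mean: SS = (1.8−2)² + (-1.6−2)² + (6.4−2)² + (5.1−2)² + (-1.1−2)² = 51.58.
The Normal likelihood contributes (σ²)^(−n/2) exp(−SS/(2σ²)), so the posterior is Inverse-Gamma(α + n/2, β + SS/2) = Inverse-Gamma(5.5, 34.79).
The mode of Inverse-Gamma(a, b) is b/(a+1) = 34.79/6.5 ≈ 5.352.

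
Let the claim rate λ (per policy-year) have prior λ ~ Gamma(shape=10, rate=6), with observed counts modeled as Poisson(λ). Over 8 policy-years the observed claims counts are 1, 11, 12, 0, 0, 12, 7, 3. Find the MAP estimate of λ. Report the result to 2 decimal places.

Σxᵢ = 1+11+12+0+0+12+7+3 = 46, with n = 8.
Posterior ∝ λ^9e^(−6λ) · λ^46e^(−8λ) = λ^55e^(−14λ), i.e. Gamma(shape=56, rate=14).
The mode of a Gamma(a, b) with a ≥ 1 (shape–rate) is (a−1)/b = 55/14 ≈ 3.93.

λ̂_MAP = 3.93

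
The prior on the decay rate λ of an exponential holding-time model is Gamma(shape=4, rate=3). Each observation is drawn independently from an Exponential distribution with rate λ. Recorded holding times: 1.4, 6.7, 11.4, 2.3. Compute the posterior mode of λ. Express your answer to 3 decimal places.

The Exponential(rate=λ) likelihood is ∝ λ^n e^(−λΣtᵢ). Here n = 4 and Σtᵢ = 1.4 + 6.7 + 11.4 + 2.3 = 21.8.
Posterior ∝ λ^3e^(−3λ) · λ^4e^(−21.8λ) = λ^7e^(−24.8λ), i.e. Gamma(8, 24.8).
Mode = (a−1)/b = 7/24.8 ≈ 0.282.

λ̂_MAP = 0.282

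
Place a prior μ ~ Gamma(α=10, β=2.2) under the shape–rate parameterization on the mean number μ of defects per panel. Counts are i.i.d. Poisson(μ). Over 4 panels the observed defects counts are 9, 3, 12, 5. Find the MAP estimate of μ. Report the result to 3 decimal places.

μ̂_MAP = 6.129

Σxᵢ = 9+3+12+5 = 29, with n = 4.
Posterior ∝ μ^9e^(−2.2μ) · μ^29e^(−4μ) = μ^38e^(−6.2μ), i.e. Gamma(shape=39, rate=6.2).
The mode of a Gamma(a, b) with a ≥ 1 (shape–rate) is (a−1)/b = 38/6.2 ≈ 6.129.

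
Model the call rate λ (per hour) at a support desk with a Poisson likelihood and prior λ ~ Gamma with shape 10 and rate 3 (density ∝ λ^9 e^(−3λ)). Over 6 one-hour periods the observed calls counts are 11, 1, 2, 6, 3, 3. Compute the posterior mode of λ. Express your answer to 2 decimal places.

λ̂_MAP = 3.89

Σxᵢ = 11+1+2+6+3+3 = 26, with n = 6.
Posterior ∝ λ^9e^(−3λ) · λ^26e^(−6λ) = λ^35e^(−9λ), i.e. Gamma(shape=36, rate=9).
The mode of a Gamma(a, b) with a ≥ 1 (shape–rate) is (a−1)/b = 35/9 ≈ 3.89.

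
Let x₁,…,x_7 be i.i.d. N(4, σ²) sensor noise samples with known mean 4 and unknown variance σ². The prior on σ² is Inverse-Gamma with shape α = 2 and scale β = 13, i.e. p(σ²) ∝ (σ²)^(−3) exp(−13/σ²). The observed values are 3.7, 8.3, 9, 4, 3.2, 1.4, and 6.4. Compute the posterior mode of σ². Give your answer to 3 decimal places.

Sum of squared deviations about the known mean: SS = (3.7−4)² + (8.3−4)² + (9−4)² + (4−4)² + (3.2−4)² + (1.4−4)² + (6.4−4)² = 56.74.
The Normal likelihood contributes (σ²)^(−n/2) exp(−SS/(2σ²)), so the posterior is Inverse-Gamma(α + n/2, β + SS/2) = Inverse-Gamma(5.5, 41.37).
The mode of Inverse-Gamma(a, b) is b/(a+1) = 41.37/6.5 ≈ 6.365.

σ̂²_MAP = 6.365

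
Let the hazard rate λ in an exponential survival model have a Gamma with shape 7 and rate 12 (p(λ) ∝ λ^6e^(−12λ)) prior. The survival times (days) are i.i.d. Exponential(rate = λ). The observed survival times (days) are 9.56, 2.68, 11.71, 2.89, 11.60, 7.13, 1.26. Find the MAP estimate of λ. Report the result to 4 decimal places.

λ̂_MAP = 0.2210

The Exponential(rate=λ) likelihood is ∝ λ^n e^(−λΣtᵢ). Here n = 7 and Σtᵢ = 9.56 + 2.68 + 11.71 + 2.89 + 11.60 + 7.13 + 1.26 = 46.83.
Posterior ∝ λ^6e^(−12λ) · λ^7e^(−46.83λ) = λ^13e^(−58.83λ), i.e. Gamma(14, 58.83).
Mode = (a−1)/b = 13/58.83 ≈ 0.2210.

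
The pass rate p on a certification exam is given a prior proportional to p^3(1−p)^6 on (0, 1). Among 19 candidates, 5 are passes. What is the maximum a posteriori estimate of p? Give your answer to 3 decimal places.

The prior density ∝ p^3(1−p)^6 is the kernel of Beta(4, 7).
Data: 5 successes in 19 trials. The binomial likelihood contributes p^5(1−p)^14, so the posterior is Beta(4+5, 7+14) = Beta(9, 21).
For Beta(a, b) with a, b > 1 the mode is (a−1)/(a+b−2) = 8/28 ≈ 0.286.

p̂_MAP = 0.286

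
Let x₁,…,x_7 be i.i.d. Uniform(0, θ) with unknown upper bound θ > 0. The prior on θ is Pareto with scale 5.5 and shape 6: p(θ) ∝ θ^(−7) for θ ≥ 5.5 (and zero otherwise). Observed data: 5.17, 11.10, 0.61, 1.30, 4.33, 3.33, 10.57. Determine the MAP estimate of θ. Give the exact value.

The Uniform(0, θ) likelihood is θ^(−n) for θ ≥ max(xᵢ), zero otherwise. Here max(xᵢ) = 11.10.
Posterior ∝ θ^(−7) · θ^(−7) = θ^(−14) on θ ≥ max(5.5, 11.10) = 11.10.
This density is strictly decreasing in θ, so the posterior mode lies at the lower boundary of the support.

θ̂_MAP = 11.10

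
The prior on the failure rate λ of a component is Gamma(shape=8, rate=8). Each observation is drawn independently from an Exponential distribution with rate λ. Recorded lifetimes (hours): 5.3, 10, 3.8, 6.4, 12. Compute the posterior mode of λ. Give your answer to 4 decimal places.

λ̂_MAP = 0.2637

The Exponential(rate=λ) likelihood is ∝ λ^n e^(−λΣtᵢ). Here n = 5 and Σtᵢ = 5.3 + 10 + 3.8 + 6.4 + 12 = 37.5.
Posterior ∝ λ^7e^(−8λ) · λ^5e^(−37.5λ) = λ^12e^(−45.5λ), i.e. Gamma(13, 45.5).
Mode = (a−1)/b = 12/45.5 ≈ 0.2637.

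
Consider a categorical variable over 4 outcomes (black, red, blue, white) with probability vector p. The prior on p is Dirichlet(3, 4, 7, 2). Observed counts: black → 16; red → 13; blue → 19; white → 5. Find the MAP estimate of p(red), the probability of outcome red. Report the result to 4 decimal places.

MAP estimate of p(red) = 0.2462

The posterior is Dirichlet(αᵢ + nᵢ) = Dirichlet(19, 17, 26, 7).
For a Dirichlet(a₁,…,a_K) with all aᵢ > 1, the mode has j-th component (aⱼ − 1)/(Σaᵢ − K).
Here Σaᵢ = 69 and K = 4, so p(red) = (17 − 1)/(69 − 4) = 16/65 ≈ 0.2462.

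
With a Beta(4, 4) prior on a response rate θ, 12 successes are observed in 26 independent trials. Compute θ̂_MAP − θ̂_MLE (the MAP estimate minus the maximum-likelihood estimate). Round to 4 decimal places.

Posterior is Beta(16, 18); MAP = (16−1)/(34−2) = 15/32 ≈ 0.46875.
MLE ignores the prior: θ̂_MLE = k/n = 12/26 ≈ 0.46154.
Difference = 15/32 − 12/26 = 3/416 ≈ 0.0072.

MAP − MLE = 0.0072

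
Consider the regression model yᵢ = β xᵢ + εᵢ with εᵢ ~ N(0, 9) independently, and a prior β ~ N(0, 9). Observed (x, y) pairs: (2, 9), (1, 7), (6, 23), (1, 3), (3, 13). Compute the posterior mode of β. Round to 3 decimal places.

β̂_MAP = 3.942

log p(β | y) = −Σ(yᵢ − βxᵢ)²/(2·9) − β²/(2·9) + const.
Setting the derivative to zero: Σxᵢ(yᵢ − βxᵢ)/9 − β/9 = 0, so β = Σxᵢyᵢ / (Σxᵢ² + σ²/τ²).
Σxᵢyᵢ = 2·9 + 1·7 + 6·23 + 1·3 + 3·13 = 205; Σxᵢ² = 51; σ²/τ² = 1.
β̂_MAP = 205 / (51 + 1) = 205/52 ≈ 3.942.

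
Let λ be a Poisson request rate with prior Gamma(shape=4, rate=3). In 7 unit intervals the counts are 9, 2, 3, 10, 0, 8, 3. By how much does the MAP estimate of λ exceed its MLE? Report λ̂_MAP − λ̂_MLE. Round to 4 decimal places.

MAP − MLE = -1.2000

Σxᵢ = 35. Posterior is Gamma(39, 10); MAP = (39−1)/10 = 38/10 ≈ 3.80000.
MLE = x̄ = 35/7 ≈ 5.00000.
Difference = 38/10 − 35/7 = -6/5 ≈ -1.2000.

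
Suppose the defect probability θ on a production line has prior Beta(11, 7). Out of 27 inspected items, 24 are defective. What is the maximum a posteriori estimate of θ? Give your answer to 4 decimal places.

Prior: Beta(11, 7).
Data: 24 successes in 27 trials. The binomial likelihood contributes θ^24(1−θ)^3, so the posterior is Beta(11+24, 7+3) = Beta(35, 10).
For Beta(a, b) with a, b > 1 the mode is (a−1)/(a+b−2) = 34/43 ≈ 0.7907.

θ̂_MAP = 0.7907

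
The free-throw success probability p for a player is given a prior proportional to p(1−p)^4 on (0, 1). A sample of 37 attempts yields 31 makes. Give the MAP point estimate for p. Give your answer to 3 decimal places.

The prior density ∝ p(1−p)^4 is the kernel of Beta(2, 5).
Data: 31 successes in 37 trials. The binomial likelihood contributes p^31(1−p)^6, so the posterior is Beta(2+31, 5+6) = Beta(33, 11).
For Beta(a, b) with a, b > 1 the mode is (a−1)/(a+b−2) = 32/42 ≈ 0.762.

p̂_MAP = 0.762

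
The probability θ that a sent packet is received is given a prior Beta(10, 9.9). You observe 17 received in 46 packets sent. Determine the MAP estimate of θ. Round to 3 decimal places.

θ̂_MAP = 0.407

Prior: Beta(10, 9.9).
Data: 17 successes in 46 trials. The binomial likelihood contributes θ^17(1−θ)^29, so the posterior is Beta(10+17, 9.9+29) = Beta(27, 38.9).
For Beta(a, b) with a, b > 1 the mode is (a−1)/(a+b−2) = 26/63.9 ≈ 0.407.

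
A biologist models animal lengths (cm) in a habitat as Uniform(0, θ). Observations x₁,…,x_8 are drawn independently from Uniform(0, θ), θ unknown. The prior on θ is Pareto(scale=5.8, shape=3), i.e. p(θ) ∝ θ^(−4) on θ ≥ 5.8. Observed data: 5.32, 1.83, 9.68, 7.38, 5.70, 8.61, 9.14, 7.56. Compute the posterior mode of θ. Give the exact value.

The Uniform(0, θ) likelihood is θ^(−n) for θ ≥ max(xᵢ), zero otherwise. Here max(xᵢ) = 9.68.
Posterior ∝ θ^(−4) · θ^(−8) = θ^(−12) on θ ≥ max(5.8, 9.68) = 9.68.
This density is strictly decreasing in θ, so the posterior mode lies at the lower boundary of the support.

θ̂_MAP = 9.68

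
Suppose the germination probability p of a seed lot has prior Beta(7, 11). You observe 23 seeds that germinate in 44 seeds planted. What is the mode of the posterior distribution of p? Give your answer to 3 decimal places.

Prior: Beta(7, 11).
Data: 23 successes in 44 trials. The binomial likelihood contributes p^23(1−p)^21, so the posterior is Beta(7+23, 11+21) = Beta(30, 32).
For Beta(a, b) with a, b > 1 the mode is (a−1)/(a+b−2) = 29/60 ≈ 0.483.

p̂_MAP = 0.483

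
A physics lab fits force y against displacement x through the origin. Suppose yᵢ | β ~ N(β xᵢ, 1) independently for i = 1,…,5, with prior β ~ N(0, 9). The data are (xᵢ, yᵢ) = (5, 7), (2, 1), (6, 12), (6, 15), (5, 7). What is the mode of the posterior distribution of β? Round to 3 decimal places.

log p(β | y) = −Σ(yᵢ − βxᵢ)²/(2·1) − β²/(2·9) + const.
Setting the derivative to zero: Σxᵢ(yᵢ − βxᵢ)/1 − β/9 = 0, so β = Σxᵢyᵢ / (Σxᵢ² + σ²/τ²).
Σxᵢyᵢ = 5·7 + 2·1 + 6·12 + 6·15 + 5·7 = 234; Σxᵢ² = 126; σ²/τ² = 1/9.
β̂_MAP = 234 / (126 + 1/9) = 234/(1135/9) = 2106/1135 ≈ 1.856.

β̂_MAP = 1.856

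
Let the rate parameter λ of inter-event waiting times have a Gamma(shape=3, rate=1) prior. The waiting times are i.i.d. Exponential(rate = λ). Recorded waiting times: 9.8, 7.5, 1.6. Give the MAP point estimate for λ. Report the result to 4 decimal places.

λ̂_MAP = 0.2513

The Exponential(rate=λ) likelihood is ∝ λ^n e^(−λΣtᵢ). Here n = 3 and Σtᵢ = 9.8 + 7.5 + 1.6 = 18.9.
Posterior ∝ λ^2e^(−1λ) · λ^3e^(−18.9λ) = λ^5e^(−19.9λ), i.e. Gamma(6, 19.9).
Mode = (a−1)/b = 5/19.9 ≈ 0.2513.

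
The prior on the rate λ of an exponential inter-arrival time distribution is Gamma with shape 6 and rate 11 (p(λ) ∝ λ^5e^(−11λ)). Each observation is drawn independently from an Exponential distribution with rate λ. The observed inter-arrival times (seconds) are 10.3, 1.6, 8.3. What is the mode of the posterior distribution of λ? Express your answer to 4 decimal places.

The Exponential(rate=λ) likelihood is ∝ λ^n e^(−λΣtᵢ). Here n = 3 and Σtᵢ = 10.3 + 1.6 + 8.3 = 20.2.
Posterior ∝ λ^5e^(−11λ) · λ^3e^(−20.2λ) = λ^8e^(−31.2λ), i.e. Gamma(9, 31.2).
Mode = (a−1)/b = 8/31.2 ≈ 0.2564.

λ̂_MAP = 0.2564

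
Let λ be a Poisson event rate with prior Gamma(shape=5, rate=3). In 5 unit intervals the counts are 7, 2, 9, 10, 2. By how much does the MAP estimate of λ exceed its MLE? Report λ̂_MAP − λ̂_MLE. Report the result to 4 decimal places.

Σxᵢ = 30. Posterior is Gamma(35, 8); MAP = (35−1)/8 = 34/8 ≈ 4.25000.
MLE = x̄ = 30/5 ≈ 6.00000.
Difference = 34/8 − 30/5 = -7/4 ≈ -1.7500.

MAP − MLE = -1.7500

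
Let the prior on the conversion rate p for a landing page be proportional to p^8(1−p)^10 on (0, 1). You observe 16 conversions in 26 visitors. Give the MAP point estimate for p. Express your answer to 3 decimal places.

The prior density ∝ p^8(1−p)^10 is the kernel of Beta(9, 11).
Data: 16 successes in 26 trials. The binomial likelihood contributes p^16(1−p)^10, so the posterior is Beta(9+16, 11+10) = Beta(25, 21).
For Beta(a, b) with a, b > 1 the mode is (a−1)/(a+b−2) = 24/44 ≈ 0.545.

p̂_MAP = 0.545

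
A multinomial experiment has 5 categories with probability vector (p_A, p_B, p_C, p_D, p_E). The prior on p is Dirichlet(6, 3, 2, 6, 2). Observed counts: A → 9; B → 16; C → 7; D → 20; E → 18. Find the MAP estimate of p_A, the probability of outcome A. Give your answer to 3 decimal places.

MAP estimate of p_A = 0.167

The posterior is Dirichlet(αᵢ + nᵢ) = Dirichlet(15, 19, 9, 26, 20).
For a Dirichlet(a₁,…,a_K) with all aᵢ > 1, the mode has j-th component (aⱼ − 1)/(Σaᵢ − K).
Here Σaᵢ = 89 and K = 5, so p_A = (15 − 1)/(89 − 5) = 14/84 ≈ 0.167.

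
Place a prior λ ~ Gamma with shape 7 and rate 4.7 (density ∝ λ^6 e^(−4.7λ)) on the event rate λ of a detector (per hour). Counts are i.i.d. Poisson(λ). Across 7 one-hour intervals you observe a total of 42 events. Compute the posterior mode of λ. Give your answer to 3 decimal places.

λ̂_MAP = 4.103

Σxᵢ = 42, n = 7.
Posterior ∝ λ^6e^(−4.7λ) · λ^42e^(−7λ) = λ^48e^(−11.7λ), i.e. Gamma(shape=49, rate=11.7).
The mode of a Gamma(a, b) with a ≥ 1 (shape–rate) is (a−1)/b = 48/11.7 ≈ 4.103.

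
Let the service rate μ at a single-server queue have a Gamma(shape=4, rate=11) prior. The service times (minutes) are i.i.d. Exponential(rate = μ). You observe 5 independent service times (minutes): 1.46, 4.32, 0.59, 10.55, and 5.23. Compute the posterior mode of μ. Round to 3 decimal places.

The Exponential(rate=μ) likelihood is ∝ μ^n e^(−μΣtᵢ). Here n = 5 and Σtᵢ = 1.46 + 4.32 + 0.59 + 10.55 + 5.23 = 22.15.
Posterior ∝ μ^3e^(−11μ) · μ^5e^(−22.15μ) = μ^8e^(−33.15μ), i.e. Gamma(9, 33.15).
Mode = (a−1)/b = 8/33.15 ≈ 0.241.

μ̂_MAP = 0.241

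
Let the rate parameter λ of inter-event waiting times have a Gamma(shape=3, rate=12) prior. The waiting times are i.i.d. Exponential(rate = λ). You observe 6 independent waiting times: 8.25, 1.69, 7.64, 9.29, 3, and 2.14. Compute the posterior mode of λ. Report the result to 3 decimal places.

λ̂_MAP = 0.182

The Exponential(rate=λ) likelihood is ∝ λ^n e^(−λΣtᵢ). Here n = 6 and Σtᵢ = 8.25 + 1.69 + 7.64 + 9.29 + 3 + 2.14 = 32.01.
Posterior ∝ λ^2e^(−12λ) · λ^6e^(−32.01λ) = λ^8e^(−44.01λ), i.e. Gamma(9, 44.01).
Mode = (a−1)/b = 8/44.01 ≈ 0.182.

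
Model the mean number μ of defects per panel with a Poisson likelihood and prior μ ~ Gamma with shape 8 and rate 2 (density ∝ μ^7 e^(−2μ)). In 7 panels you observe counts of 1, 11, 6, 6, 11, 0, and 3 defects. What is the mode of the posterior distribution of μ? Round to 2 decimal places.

Σxᵢ = 1+11+6+6+11+0+3 = 38, with n = 7.
Posterior ∝ μ^7e^(−2μ) · μ^38e^(−7μ) = μ^45e^(−9μ), i.e. Gamma(shape=46, rate=9).
The mode of a Gamma(a, b) with a ≥ 1 (shape–rate) is (a−1)/b = 45/9 ≈ 5.00.

μ̂_MAP = 5.00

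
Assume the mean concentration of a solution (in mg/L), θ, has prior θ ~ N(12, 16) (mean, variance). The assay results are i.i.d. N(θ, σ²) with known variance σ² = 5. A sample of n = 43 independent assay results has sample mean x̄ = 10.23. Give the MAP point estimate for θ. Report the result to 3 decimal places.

θ̂_MAP = 10.243

n = 43, x̄ = 10.23.
For a Normal prior and Normal likelihood with known variance, the posterior is Normal; its mode equals its mean, the precision-weighted average.
Prior precision 1/σ₀² = 1/16 = 0.0625; data precision n/σ² = 43/5 = 8.6.
θ̂ = (0.0625·12 + 8.6·10.23) / (0.0625 + 8.6) = 88.728/8.6625 = 59152/5775 ≈ 10.243.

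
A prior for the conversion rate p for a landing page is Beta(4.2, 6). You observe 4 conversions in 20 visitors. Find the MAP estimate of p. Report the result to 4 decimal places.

p̂_MAP = 0.2553

Prior: Beta(4.2, 6).
Data: 4 successes in 20 trials. The binomial likelihood contributes p^4(1−p)^16, so the posterior is Beta(4.2+4, 6+16) = Beta(8.2, 22).
For Beta(a, b) with a, b > 1 the mode is (a−1)/(a+b−2) = 7.2/28.2 ≈ 0.2553.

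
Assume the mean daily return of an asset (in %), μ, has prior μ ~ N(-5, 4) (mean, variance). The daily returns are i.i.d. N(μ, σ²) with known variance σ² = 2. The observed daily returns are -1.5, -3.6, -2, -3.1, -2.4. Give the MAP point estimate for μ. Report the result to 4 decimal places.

μ̂_MAP = -2.7455

n = 5; x̄ = ((-1.5) + (-3.6) + (-2) + (-3.1) + (-2.4))/5 = -12.6/5 = -2.52.
For a Normal prior and Normal likelihood with known variance, the posterior is Normal; its mode equals its mean, the precision-weighted average.
Prior precision 1/σ₀² = 1/4 = 0.25; data precision n/σ² = 5/2 = 2.5.
μ̂ = (0.25·(-5) + 2.5·(-2.52)) / (0.25 + 2.5) = (-7.55)/2.75 = -151/55 ≈ -2.7455.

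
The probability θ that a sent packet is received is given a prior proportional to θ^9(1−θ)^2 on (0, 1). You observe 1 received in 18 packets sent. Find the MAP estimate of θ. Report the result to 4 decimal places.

θ̂_MAP = 0.3448

The prior density ∝ θ^9(1−θ)^2 is the kernel of Beta(10, 3).
Data: 1 success in 18 trials. The binomial likelihood contributes θ(1−θ)^17, so the posterior is Beta(10+1, 3+17) = Beta(11, 20).
For Beta(a, b) with a, b > 1 the mode is (a−1)/(a+b−2) = 10/29 ≈ 0.3448.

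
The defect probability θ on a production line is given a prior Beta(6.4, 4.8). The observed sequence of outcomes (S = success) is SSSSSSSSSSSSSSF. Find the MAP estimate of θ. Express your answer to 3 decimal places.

θ̂_MAP = 0.802

Prior: Beta(6.4, 4.8).
Data: 14 successes in 15 trials (from the sequence). The binomial likelihood contributes θ^14(1−θ)^1, so the posterior is Beta(6.4+14, 4.8+1) = Beta(20.4, 5.8).
For Beta(a, b) with a, b > 1 the mode is (a−1)/(a+b−2) = 19.4/24.2 ≈ 0.802.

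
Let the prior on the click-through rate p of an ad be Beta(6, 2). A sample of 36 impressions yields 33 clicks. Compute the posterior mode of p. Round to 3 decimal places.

p̂_MAP = 0.905

Prior: Beta(6, 2).
Data: 33 successes in 36 trials. The binomial likelihood contributes p^33(1−p)^3, so the posterior is Beta(6+33, 2+3) = Beta(39, 5).
For Beta(a, b) with a, b > 1 the mode is (a−1)/(a+b−2) = 38/42 ≈ 0.905.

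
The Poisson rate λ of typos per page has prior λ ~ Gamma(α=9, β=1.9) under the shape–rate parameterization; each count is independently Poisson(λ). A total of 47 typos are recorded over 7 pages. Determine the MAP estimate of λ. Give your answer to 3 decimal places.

Σxᵢ = 47, n = 7.
Posterior ∝ λ^8e^(−1.9λ) · λ^47e^(−7λ) = λ^55e^(−8.9λ), i.e. Gamma(shape=56, rate=8.9).
The mode of a Gamma(a, b) with a ≥ 1 (shape–rate) is (a−1)/b = 55/8.9 ≈ 6.180.

λ̂_MAP = 6.180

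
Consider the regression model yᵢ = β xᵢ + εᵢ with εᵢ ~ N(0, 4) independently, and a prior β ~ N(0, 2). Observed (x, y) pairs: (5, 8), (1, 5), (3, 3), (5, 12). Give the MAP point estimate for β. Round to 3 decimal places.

log p(β | y) = −Σ(yᵢ − βxᵢ)²/(2·4) − β²/(2·2) + const.
Setting the derivative to zero: Σxᵢ(yᵢ − βxᵢ)/4 − β/2 = 0, so β = Σxᵢyᵢ / (Σxᵢ² + σ²/τ²).
Σxᵢyᵢ = 5·8 + 1·5 + 3·3 + 5·12 = 114; Σxᵢ² = 60; σ²/τ² = 2.
β̂_MAP = 114 / (60 + 2) = 114/62 ≈ 1.839.

β̂_MAP = 1.839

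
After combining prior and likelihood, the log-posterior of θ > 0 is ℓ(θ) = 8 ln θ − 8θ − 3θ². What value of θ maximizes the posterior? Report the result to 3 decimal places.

θ̂_MAP = 0.667

ℓ'(θ) = 8/θ − 8 − 6θ. Setting this to zero and multiplying by θ: 6θ² + 8θ − 8 = 0.
θ = (−8 + √(8² + 4·6·8)) / (2·6) = (−8 + √256) / 12 = (−8 + 16)/12 = 2/3.
ℓ''(θ) = −8/θ² − 6 < 0, confirming a maximum.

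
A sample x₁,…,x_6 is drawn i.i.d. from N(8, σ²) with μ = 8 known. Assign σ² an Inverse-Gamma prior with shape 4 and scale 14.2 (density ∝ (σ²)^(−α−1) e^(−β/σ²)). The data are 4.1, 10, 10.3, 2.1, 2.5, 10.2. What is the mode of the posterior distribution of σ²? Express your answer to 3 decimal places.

σ̂²_MAP = 7.675

Sum of squared deviations about the known mean: SS = (4.1−8)² + (10−8)² + (10.3−8)² + (2.1−8)² + (2.5−8)² + (10.2−8)² = 94.4.
The Normal likelihood contributes (σ²)^(−n/2) exp(−SS/(2σ²)), so the posterior is Inverse-Gamma(α + n/2, β + SS/2) = Inverse-Gamma(7, 61.4).
The mode of Inverse-Gamma(a, b) is b/(a+1) = 61.4/8 ≈ 7.675.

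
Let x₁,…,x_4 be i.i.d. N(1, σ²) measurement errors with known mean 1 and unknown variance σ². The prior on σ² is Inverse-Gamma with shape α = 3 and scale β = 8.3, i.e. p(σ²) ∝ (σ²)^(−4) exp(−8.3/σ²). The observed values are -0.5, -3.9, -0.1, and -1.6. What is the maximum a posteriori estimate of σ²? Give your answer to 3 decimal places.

Sum of squared deviations about the known mean: SS = (-0.5−1)² + (-3.9−1)² + (-0.1−1)² + (-1.6−1)² = 34.23.
The Normal likelihood contributes (σ²)^(−n/2) exp(−SS/(2σ²)), so the posterior is Inverse-Gamma(α + n/2, β + SS/2) = Inverse-Gamma(5, 25.415).
The mode of Inverse-Gamma(a, b) is b/(a+1) = 25.415/6 ≈ 4.236.

σ̂²_MAP = 4.236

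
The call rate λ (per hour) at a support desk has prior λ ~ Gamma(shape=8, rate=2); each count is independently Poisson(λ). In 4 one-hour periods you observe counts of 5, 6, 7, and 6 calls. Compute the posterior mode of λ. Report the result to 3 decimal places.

λ̂_MAP = 5.167

Σxᵢ = 5+6+7+6 = 24, with n = 4.
Posterior ∝ λ^7e^(−2λ) · λ^24e^(−4λ) = λ^31e^(−6λ), i.e. Gamma(shape=32, rate=6).
The mode of a Gamma(a, b) with a ≥ 1 (shape–rate) is (a−1)/b = 31/6 ≈ 5.167.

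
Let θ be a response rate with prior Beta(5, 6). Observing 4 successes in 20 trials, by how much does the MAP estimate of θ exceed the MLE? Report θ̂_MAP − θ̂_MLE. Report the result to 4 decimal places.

Posterior is Beta(9, 22); MAP = (9−1)/(31−2) = 8/29 ≈ 0.27586.
MLE ignores the prior: θ̂_MLE = k/n = 4/20 ≈ 0.20000.
Difference = 8/29 − 4/20 = 11/145 ≈ 0.0759.

MAP − MLE = 0.0759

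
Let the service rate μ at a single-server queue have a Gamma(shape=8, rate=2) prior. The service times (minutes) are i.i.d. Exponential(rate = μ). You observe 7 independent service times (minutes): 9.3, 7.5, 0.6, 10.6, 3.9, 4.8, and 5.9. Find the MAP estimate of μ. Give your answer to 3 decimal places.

μ̂_MAP = 0.314

The Exponential(rate=μ) likelihood is ∝ μ^n e^(−μΣtᵢ). Here n = 7 and Σtᵢ = 9.3 + 7.5 + 0.6 + 10.6 + 3.9 + 4.8 + 5.9 = 42.6.
Posterior ∝ μ^7e^(−2μ) · μ^7e^(−42.6μ) = μ^14e^(−44.6μ), i.e. Gamma(15, 44.6).
Mode = (a−1)/b = 14/44.6 ≈ 0.314.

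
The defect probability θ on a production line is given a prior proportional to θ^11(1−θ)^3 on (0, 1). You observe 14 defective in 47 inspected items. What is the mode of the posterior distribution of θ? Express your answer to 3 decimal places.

The prior density ∝ θ^11(1−θ)^3 is the kernel of Beta(12, 4).
Data: 14 successes in 47 trials. The binomial likelihood contributes θ^14(1−θ)^33, so the posterior is Beta(12+14, 4+33) = Beta(26, 37).
For Beta(a, b) with a, b > 1 the mode is (a−1)/(a+b−2) = 25/61 ≈ 0.410.

θ̂_MAP = 0.410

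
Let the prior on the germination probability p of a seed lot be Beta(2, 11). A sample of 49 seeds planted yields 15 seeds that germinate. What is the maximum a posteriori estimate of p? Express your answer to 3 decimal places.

p̂_MAP = 0.267

Prior: Beta(2, 11).
Data: 15 successes in 49 trials. The binomial likelihood contributes p^15(1−p)^34, so the posterior is Beta(2+15, 11+34) = Beta(17, 45).
For Beta(a, b) with a, b > 1 the mode is (a−1)/(a+b−2) = 16/60 ≈ 0.267.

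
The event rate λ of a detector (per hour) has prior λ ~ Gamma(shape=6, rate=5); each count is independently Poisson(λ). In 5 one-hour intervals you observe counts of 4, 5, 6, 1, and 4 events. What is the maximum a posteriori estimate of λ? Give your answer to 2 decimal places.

Σxᵢ = 4+5+6+1+4 = 20, with n = 5.
Posterior ∝ λ^5e^(−5λ) · λ^20e^(−5λ) = λ^25e^(−10λ), i.e. Gamma(shape=26, rate=10).
The mode of a Gamma(a, b) with a ≥ 1 (shape–rate) is (a−1)/b = 25/10 ≈ 2.50.

λ̂_MAP = 2.50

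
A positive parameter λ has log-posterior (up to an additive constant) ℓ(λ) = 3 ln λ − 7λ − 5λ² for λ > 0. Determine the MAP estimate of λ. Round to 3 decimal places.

λ̂_MAP = 0.300

ℓ'(λ) = 3/λ − 7 − 10λ. Setting this to zero and multiplying by λ: 10λ² + 7λ − 3 = 0.
λ = (−7 + √(7² + 4·10·3)) / (2·10) = (−7 + √169) / 20 = (−7 + 13)/20 = 3/10.
ℓ''(λ) = −3/λ² − 10 < 0, confirming a maximum.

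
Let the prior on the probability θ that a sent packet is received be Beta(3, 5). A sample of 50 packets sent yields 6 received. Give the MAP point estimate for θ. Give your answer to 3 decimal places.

Prior: Beta(3, 5).
Data: 6 successes in 50 trials. The binomial likelihood contributes θ^6(1−θ)^44, so the posterior is Beta(3+6, 5+44) = Beta(9, 49).
For Beta(a, b) with a, b > 1 the mode is (a−1)/(a+b−2) = 8/56 ≈ 0.143.

θ̂_MAP = 0.143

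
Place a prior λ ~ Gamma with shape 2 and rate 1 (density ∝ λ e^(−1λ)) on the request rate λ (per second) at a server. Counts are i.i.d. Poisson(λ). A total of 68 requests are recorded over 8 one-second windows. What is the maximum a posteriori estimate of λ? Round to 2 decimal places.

Σxᵢ = 68, n = 8.
Posterior ∝ λe^(−1λ) · λ^68e^(−8λ) = λ^69e^(−9λ), i.e. Gamma(shape=70, rate=9).
The mode of a Gamma(a, b) with a ≥ 1 (shape–rate) is (a−1)/b = 69/9 ≈ 7.67.

λ̂_MAP = 7.67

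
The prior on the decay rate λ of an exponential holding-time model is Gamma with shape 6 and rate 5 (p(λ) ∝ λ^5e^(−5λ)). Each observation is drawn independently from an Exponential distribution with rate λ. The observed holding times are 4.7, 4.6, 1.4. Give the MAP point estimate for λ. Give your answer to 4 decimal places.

λ̂_MAP = 0.5096

The Exponential(rate=λ) likelihood is ∝ λ^n e^(−λΣtᵢ). Here n = 3 and Σtᵢ = 4.7 + 4.6 + 1.4 = 10.7.
Posterior ∝ λ^5e^(−5λ) · λ^3e^(−10.7λ) = λ^8e^(−15.7λ), i.e. Gamma(9, 15.7).
Mode = (a−1)/b = 8/15.7 ≈ 0.5096.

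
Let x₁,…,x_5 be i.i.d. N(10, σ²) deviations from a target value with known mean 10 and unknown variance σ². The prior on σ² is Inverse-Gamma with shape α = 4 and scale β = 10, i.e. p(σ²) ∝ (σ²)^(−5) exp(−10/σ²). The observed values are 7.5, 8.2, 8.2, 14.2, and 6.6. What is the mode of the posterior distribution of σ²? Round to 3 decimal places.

σ̂²_MAP = 4.129

Sum of squared deviations about the known mean: SS = (7.5−10)² + (8.2−10)² + (8.2−10)² + (14.2−10)² + (6.6−10)² = 41.93.
The Normal likelihood contributes (σ²)^(−n/2) exp(−SS/(2σ²)), so the posterior is Inverse-Gamma(α + n/2, β + SS/2) = Inverse-Gamma(6.5, 30.965).
The mode of Inverse-Gamma(a, b) is b/(a+1) = 30.965/7.5 ≈ 4.129.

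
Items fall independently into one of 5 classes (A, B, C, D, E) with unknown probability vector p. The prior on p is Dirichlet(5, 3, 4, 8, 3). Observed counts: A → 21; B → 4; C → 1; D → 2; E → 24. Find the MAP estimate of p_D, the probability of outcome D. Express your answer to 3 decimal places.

MAP estimate of p_D = 0.129

The posterior is Dirichlet(αᵢ + nᵢ) = Dirichlet(26, 7, 5, 10, 27).
For a Dirichlet(a₁,…,a_K) with all aᵢ > 1, the mode has j-th component (aⱼ − 1)/(Σaᵢ − K).
Here Σaᵢ = 75 and K = 5, so p_D = (10 − 1)/(75 − 5) = 9/70 ≈ 0.129.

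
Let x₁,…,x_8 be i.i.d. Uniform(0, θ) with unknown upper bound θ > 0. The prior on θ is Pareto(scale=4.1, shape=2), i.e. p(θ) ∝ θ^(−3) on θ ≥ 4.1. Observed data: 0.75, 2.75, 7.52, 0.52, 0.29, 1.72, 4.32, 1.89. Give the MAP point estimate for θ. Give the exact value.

θ̂_MAP = 7.52

The Uniform(0, θ) likelihood is θ^(−n) for θ ≥ max(xᵢ), zero otherwise. Here max(xᵢ) = 7.52.
Posterior ∝ θ^(−3) · θ^(−8) = θ^(−11) on θ ≥ max(4.1, 7.52) = 7.52.
This density is strictly decreasing in θ, so the posterior mode lies at the lower boundary of the support.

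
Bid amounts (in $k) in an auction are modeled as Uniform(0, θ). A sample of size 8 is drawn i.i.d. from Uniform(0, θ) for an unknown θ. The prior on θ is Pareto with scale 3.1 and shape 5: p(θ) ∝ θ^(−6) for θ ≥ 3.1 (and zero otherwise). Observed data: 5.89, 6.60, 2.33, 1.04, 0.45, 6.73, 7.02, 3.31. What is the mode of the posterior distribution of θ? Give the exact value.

The Uniform(0, θ) likelihood is θ^(−n) for θ ≥ max(xᵢ), zero otherwise. Here max(xᵢ) = 7.02.
Posterior ∝ θ^(−6) · θ^(−8) = θ^(−14) on θ ≥ max(3.1, 7.02) = 7.02.
This density is strictly decreasing in θ, so the posterior mode lies at the lower boundary of the support.

θ̂_MAP = 7.02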